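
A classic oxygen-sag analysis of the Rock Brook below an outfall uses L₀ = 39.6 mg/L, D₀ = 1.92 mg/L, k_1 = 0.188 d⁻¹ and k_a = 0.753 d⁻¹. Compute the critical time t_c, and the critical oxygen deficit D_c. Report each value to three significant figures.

t_c ≈ 2.18 d; D_c ≈ 6.57 mg/L

With k_a/k_1 = 4.005 and 1 − D₀(k_a−k_1)/(k_1 L₀) = 0.8543,
t_c = ln(4.005 × 0.8543) / (0.753 − 0.188) = ln(3.422) / 0.5650 = 1.230/0.5650 = 2.177 d.
L(t_c) = L₀ e^(−k_1 t_c) = 39.6 × 0.6641 = 26.30 mg/L, and at the critical point k_a D_c = k_1 L, so D_c = (0.188/0.753) × 26.30 = 6.566 mg/L.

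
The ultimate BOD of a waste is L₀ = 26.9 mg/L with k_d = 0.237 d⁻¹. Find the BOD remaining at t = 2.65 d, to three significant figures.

L ≈ 14.4 mg/L

L_t = L₀ e^(−k_d t) = 26.9 × e^(−0.237×2.65) = 26.9 × 0.5336 = 14.35 mg/L.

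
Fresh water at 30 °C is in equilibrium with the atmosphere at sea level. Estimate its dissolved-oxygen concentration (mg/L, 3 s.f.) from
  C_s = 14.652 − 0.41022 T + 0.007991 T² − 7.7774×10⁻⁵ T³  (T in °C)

C_s ≈ 7.44 mg/L

C_s = 14.652 − 0.41022×30 + 0.007991×30² − 7.7774×10⁻⁵×30³ = 7.437 mg/L.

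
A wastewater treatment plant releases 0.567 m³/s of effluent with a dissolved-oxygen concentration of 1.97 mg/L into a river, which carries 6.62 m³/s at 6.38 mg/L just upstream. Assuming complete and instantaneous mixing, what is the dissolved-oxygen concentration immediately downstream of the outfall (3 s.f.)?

6.03 mg/L

Flow-weighted mixing: C = (Q_r C_r + Q_w C_w)/(Q_r + Q_w)
= (6.62×6.38 + 0.567×1.97)/(6.62 + 0.567) = 43.35/7.187 = 6.032 mg/L.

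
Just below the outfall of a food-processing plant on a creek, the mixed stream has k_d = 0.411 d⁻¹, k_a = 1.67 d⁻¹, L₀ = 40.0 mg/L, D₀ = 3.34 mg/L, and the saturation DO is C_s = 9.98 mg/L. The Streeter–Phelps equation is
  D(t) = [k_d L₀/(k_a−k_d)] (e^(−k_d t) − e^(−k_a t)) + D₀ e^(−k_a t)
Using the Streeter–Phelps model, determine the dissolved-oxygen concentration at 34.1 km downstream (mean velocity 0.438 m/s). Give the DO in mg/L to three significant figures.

DO ≈ 3.12 mg/L

Travel time t = x/v = 34.1 km / (0.438 m/s) = 34100 m / 0.438 m/s = 77850 s = 0.9011 d.
k_d L₀/(k_a−k_d) = 0.411×40.0/(1.67−0.411) = 16.44/1.259 = 13.06 mg/L.
e^(−k_d t) = e^(−0.411×0.9011) = 0.6905; e^(−k_a t) = e^(−1.67×0.9011) = 0.2221.
D = 13.06 × (0.6905 − 0.2221) + 3.34 × 0.2221 = 6.117 + 0.7417 = 6.859 mg/L.
DO = C_s − D = 9.98 − 6.859 = 3.121 mg/L.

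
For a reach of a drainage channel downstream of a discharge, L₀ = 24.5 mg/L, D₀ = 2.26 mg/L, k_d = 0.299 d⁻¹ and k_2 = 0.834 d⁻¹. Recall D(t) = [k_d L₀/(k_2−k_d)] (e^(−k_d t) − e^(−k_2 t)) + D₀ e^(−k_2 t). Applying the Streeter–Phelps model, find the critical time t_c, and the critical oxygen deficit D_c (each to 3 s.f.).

At the critical point dD/dt = 0, so k_d L₀ e^(−k_d t) = k_2 D. Substituting D(t) from the Streeter–Phelps equation and solving for t gives
t_c = ln[(k_2/k_d)(1 − D₀(k_2−k_d)/(k_d L₀))] / (k_2−k_d).
Here k_2−k_d = 0.5350 d⁻¹ and 1 − D₀(k_2−k_d)/(k_d L₀) = 1 − 2.26×0.5350/(0.299×24.5) = 0.8349, so
t_c = ln(2.789 × 0.8349) / 0.5350 = 0.8454 / 0.5350 = 1.580 d.
L(t_c) = L₀ e^(−k_d t_c) = 24.5 × 0.6235 = 15.27 mg/L, and at the critical point k_2 D_c = k_d L, so D_c = (0.299/0.834) × 15.27 = 5.476 mg/L.

t_c ≈ 1.58 d; D_c ≈ 5.48 mg/L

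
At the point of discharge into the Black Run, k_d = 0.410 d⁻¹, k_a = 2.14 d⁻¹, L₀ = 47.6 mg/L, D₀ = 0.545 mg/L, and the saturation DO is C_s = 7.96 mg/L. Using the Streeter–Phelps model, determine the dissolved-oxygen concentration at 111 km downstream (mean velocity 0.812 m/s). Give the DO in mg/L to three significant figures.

Travel time t = x/v = 111 km / (0.812 m/s) = 111000 m / 0.812 m/s = 136700 s = 1.582 d.
k_d L₀/(k_a−k_d) = 0.410×47.6/(2.14−0.410) = 19.52/1.730 = 11.28 mg/L.
e^(−k_d t) = e^(−0.410×1.582) = 0.5227; e^(−k_a t) = e^(−2.14×1.582) = 0.03385.
D = 11.28 × (0.5227 − 0.03385) + 0.545 × 0.03385 = 5.515 + 0.01845 = 5.533 mg/L.
DO = C_s − D = 7.96 − 5.533 = 2.427 mg/L.

DO ≈ 2.43 mg/L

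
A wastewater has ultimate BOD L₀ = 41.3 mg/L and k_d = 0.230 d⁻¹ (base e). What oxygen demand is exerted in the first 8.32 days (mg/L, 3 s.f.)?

y_t = L₀(1 − e^(−k_d t)) = 41.3 × (1 − e^(−0.230×8.32))
= 41.3 × (1 − 0.1475) = 41.3 × 0.8525 = 35.21 mg/L.

y ≈ 35.2 mg/L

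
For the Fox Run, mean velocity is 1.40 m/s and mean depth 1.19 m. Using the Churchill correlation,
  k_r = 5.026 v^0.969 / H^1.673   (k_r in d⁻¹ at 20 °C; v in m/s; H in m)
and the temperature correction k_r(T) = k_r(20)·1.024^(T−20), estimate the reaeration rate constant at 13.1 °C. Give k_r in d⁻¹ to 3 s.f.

k_r(20) = 5.026 × 1.40^0.969 / 1.19^1.673 = 5.026 × 1.385 / 1.338 = 5.205 d⁻¹.
k_r(13.1) = 5.205 × 1.024^(13.1−20) = 5.205 × 0.8490 = 4.419 d⁻¹.

k_r ≈ 4.42 d⁻¹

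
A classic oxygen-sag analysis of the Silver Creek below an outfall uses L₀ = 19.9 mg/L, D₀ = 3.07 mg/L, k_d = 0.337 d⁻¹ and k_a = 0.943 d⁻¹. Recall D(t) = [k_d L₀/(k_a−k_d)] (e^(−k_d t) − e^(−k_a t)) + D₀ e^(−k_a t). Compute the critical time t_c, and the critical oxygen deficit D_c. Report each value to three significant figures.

With k_a/k_d = 2.798 and 1 − D₀(k_a−k_d)/(k_d L₀) = 0.7226,
t_c = ln(2.798 × 0.7226) / (0.943 − 0.337) = ln(2.022) / 0.6060 = 0.7041/0.6060 = 1.162 d.
L(t_c) = L₀ e^(−k_d t_c) = 19.9 × 0.6760 = 13.45 mg/L, and at the critical point k_a D_c = k_d L, so D_c = (0.337/0.943) × 13.45 = 4.808 mg/L.

t_c ≈ 1.16 d; D_c ≈ 4.81 mg/L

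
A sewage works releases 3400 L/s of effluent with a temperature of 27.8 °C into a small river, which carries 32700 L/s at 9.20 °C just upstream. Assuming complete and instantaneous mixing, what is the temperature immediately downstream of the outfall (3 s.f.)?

Flow-weighted mixing: C = (Q_r C_r + Q_w C_w)/(Q_r + Q_w)
= (32700×9.20 + 3400×27.8)/(32700 + 3400) = 395400/36100 = 10.95 °C.

11.0 °C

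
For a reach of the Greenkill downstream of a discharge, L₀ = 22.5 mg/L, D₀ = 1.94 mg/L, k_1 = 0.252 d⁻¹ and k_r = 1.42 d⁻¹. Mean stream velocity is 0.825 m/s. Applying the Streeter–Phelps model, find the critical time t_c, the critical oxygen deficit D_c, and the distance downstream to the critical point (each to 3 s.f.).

With k_r/k_1 = 5.635 and 1 − D₀(k_r−k_1)/(k_1 L₀) = 0.6004,
t_c = ln(5.635 × 0.6004) / (1.42 − 0.252) = ln(3.383) / 1.168 = 1.219/1.168 = 1.043 d.
D_c = (k_1/k_r) L₀ e^(−k_1 t_c) = (0.252/1.42) × 22.5 × e^(−0.252×1.043) = 0.1775 × 22.5 × 0.7688 = 3.070 mg/L.
x_c = v t_c = 0.825 m/s × 1.043 d × 86400 s/d = 74380 m ≈ 74.4 km.

t_c ≈ 1.04 d; D_c ≈ 3.07 mg/L; x_c ≈ 74.4 km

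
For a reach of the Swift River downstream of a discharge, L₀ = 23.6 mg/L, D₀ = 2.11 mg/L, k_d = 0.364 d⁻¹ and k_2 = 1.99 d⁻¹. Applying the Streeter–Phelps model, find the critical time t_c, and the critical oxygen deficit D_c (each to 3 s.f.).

t_c = [1/(k_2−k_d)] ln[(k_2/k_d)(1 − D₀(k_2−k_d)/(k_d L₀))]
= [1/(1.99−0.364)] ln[(1.99/0.364)(1 − 2.11×1.626/(0.364×23.6))]
= (1/1.626) ln[5.467 × 0.6006] = 0.6150 × ln(3.284) = 0.6150 × 1.189 = 0.7312 d.
L(t_c) = L₀ e^(−k_d t_c) = 23.6 × 0.7663 = 18.09 mg/L, and at the critical point k_2 D_c = k_d L, so D_c = (0.364/1.99) × 18.09 = 3.308 mg/L.

t_c ≈ 0.731 d; D_c ≈ 3.31 mg/L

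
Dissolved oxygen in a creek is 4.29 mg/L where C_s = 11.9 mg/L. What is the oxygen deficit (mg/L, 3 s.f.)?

D ≈ 7.61 mg/L

D = C_s − C = 11.9 − 4.29 = 7.61 mg/L.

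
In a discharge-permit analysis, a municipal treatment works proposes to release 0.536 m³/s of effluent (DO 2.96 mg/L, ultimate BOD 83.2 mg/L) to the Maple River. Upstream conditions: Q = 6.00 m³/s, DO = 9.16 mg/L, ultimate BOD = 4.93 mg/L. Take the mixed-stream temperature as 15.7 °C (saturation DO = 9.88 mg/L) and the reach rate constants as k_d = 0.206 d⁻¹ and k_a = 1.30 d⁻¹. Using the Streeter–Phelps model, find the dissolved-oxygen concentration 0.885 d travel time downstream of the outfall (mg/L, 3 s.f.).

Mixed DO = (6.00×9.16 + 0.536×2.96)/(6.00+0.536) = 56.55/6.536 = 8.652 mg/L.
Mixed L₀ = (6.00×4.93 + 0.536×83.2)/(6.536) = 74.18/6.536 = 11.35 mg/L.
Initial deficit D₀ = C_s − DO₀ = 9.88 − 8.652 = 1.228 mg/L.
D(0.885) = [0.206×11.35/(1.30−0.206)](e^(−0.206×0.885) − e^(−1.30×0.885)) + 1.228 e^(−1.30×0.885)
= 2.137 × (0.8333 − 0.3165) + 1.228 × 0.3165 = 1.493 mg/L.
DO = 9.88 − 1.493 = 8.387 mg/L.

DO ≈ 8.39 mg/L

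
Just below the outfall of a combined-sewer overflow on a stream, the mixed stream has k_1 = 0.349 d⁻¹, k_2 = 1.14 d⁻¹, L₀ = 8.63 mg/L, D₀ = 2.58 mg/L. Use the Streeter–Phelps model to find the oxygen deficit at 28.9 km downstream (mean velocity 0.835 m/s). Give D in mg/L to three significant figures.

Travel time t = x/v = 28.9 km / (0.835 m/s) = 28900 m / 0.835 m/s = 34610 s = 0.4006 d.
k_1 L₀/(k_2−k_1) = 0.349×8.63/(1.14−0.349) = 3.012/0.7910 = 3.808 mg/L.
e^(−k_1 t) = e^(−0.349×0.4006) = 0.8695; e^(−k_2 t) = e^(−1.14×0.4006) = 0.6334.
D = 3.808 × (0.8695 − 0.6334) + 2.58 × 0.6334 = 0.8991 + 1.634 = 2.533 mg/L.

D ≈ 2.53 mg/L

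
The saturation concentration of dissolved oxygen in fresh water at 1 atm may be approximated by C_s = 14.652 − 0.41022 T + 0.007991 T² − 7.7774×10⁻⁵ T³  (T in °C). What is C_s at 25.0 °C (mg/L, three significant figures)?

C_s ≈ 8.18 mg/L

C_s = 14.652 − 0.41022×25.0 + 0.007991×25.0² − 7.7774×10⁻⁵×25.0³ = 8.176 mg/L.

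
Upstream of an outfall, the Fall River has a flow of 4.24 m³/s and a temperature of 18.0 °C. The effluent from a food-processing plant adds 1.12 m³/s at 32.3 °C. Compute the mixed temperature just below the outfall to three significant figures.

21.0 °C

Flow-weighted mixing: C = (Q_r C_r + Q_w C_w)/(Q_r + Q_w)
= (4.24×18.0 + 1.12×32.3)/(4.24 + 1.12) = 112.5/5.360 = 20.99 °C.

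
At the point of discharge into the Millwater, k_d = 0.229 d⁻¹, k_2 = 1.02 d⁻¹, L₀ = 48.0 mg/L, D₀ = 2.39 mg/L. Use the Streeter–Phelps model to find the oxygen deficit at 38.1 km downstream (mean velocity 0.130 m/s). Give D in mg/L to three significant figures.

Travel time t = x/v = 38.1 km / (0.130 m/s) = 38100 m / 0.130 m/s = 293100 s = 3.392 d.
k_d L₀/(k_2−k_d) = 0.229×48.0/(1.02−0.229) = 10.99/0.7910 = 13.90 mg/L.
e^(−k_d t) = e^(−0.229×3.392) = 0.4599; e^(−k_2 t) = e^(−1.02×3.392) = 0.03143.
D = 13.90 × (0.4599 − 0.03143) + 2.39 × 0.03143 = 5.954 + 0.07512 = 6.029 mg/L.

D ≈ 6.03 mg/L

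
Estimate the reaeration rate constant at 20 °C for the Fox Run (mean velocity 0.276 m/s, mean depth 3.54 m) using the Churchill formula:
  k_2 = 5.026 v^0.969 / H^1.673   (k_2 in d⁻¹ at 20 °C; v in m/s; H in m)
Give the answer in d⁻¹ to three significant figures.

k_2 ≈ 0.174 d⁻¹

k_2 = 5.026 × 0.276^0.969 / 3.54^1.673 = 5.026 × 0.2872 / 8.289 = 0.1742 d⁻¹.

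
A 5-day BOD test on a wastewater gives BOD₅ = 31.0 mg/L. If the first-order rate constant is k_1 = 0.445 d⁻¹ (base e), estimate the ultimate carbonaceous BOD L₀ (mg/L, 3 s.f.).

L₀ ≈ 34.8 mg/L

BOD₅ = L₀(1 − e^(−5k_1)) ⇒ L₀ = BOD₅ / (1 − e^(−5×0.445))
= 31.0 / (1 − 0.1081) = 31.0 / 0.8919 = 34.76 mg/L.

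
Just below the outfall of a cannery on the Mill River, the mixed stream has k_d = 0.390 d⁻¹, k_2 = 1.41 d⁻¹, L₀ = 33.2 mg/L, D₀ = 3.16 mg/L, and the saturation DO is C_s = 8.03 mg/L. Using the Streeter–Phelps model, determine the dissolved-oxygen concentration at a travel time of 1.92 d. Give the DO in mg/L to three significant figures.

DO ≈ 2.66 mg/L

k_d L₀/(k_2−k_d) = 0.390×33.2/(1.41−0.390) = 12.95/1.020 = 12.69 mg/L.
e^(−k_d t) = e^(−0.390×1.920) = 0.4729; e^(−k_2 t) = e^(−1.41×1.920) = 0.06672.
D = 12.69 × (0.4729 − 0.06672) + 3.16 × 0.06672 = 5.156 + 0.2108 = 5.367 mg/L.
DO = C_s − D = 8.03 − 5.367 = 2.663 mg/L.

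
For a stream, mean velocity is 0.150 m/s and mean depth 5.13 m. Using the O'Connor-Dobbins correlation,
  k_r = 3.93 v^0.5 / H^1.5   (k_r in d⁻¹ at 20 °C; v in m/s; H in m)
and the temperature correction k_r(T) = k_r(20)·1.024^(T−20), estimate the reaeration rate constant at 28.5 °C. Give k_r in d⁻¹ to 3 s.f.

k_r(20) = 3.93 × 0.150^0.5 / 5.13^1.5 = 3.93 × 0.3873 / 11.62 = 0.1310 d⁻¹.
k_r(28.5) = 0.1310 × 1.024^(28.5−20) = 0.1310 × 1.223 = 0.1603 d⁻¹.

k_r ≈ 0.160 d⁻¹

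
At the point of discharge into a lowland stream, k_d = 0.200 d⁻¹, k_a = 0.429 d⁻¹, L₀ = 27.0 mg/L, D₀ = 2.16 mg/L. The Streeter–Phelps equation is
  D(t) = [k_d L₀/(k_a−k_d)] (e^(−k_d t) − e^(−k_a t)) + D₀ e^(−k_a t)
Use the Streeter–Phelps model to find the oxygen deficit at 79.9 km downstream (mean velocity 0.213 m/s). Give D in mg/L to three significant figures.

Travel time t = x/v = 79.9 km / (0.213 m/s) = 79900 m / 0.213 m/s = 375100 s = 4.342 d.
k_d L₀/(k_a−k_d) = 0.200×27.0/(0.429−0.200) = 5.400/0.2290 = 23.58 mg/L.
e^(−k_d t) = e^(−0.200×4.342) = 0.4197; e^(−k_a t) = e^(−0.429×4.342) = 0.1553.
D = 23.58 × (0.4197 − 0.1553) + 2.16 × 0.1553 = 6.234 + 0.3354 = 6.570 mg/L.

D ≈ 6.57 mg/L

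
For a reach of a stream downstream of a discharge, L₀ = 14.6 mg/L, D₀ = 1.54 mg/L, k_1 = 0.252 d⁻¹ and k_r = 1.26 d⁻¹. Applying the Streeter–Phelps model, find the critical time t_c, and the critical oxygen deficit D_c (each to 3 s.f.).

t_c ≈ 1.05 d; D_c ≈ 2.24 mg/L

At the critical point dD/dt = 0, so k_1 L₀ e^(−k_1 t) = k_r D. Substituting D(t) from the Streeter–Phelps equation and solving for t gives
t_c = ln[(k_r/k_1)(1 − D₀(k_r−k_1)/(k_1 L₀))] / (k_r−k_1).
Here k_r−k_1 = 1.008 d⁻¹ and 1 − D₀(k_r−k_1)/(k_1 L₀) = 1 − 1.54×1.008/(0.252×14.6) = 0.5781, so
t_c = ln(5.000 × 0.5781) / 1.008 = 1.061 / 1.008 = 1.053 d.
D_c = (k_1/k_r) L₀ e^(−k_1 t_c) = (0.252/1.26) × 14.6 × e^(−0.252×1.053) = 0.2000 × 14.6 × 0.7669 = 2.239 mg/L.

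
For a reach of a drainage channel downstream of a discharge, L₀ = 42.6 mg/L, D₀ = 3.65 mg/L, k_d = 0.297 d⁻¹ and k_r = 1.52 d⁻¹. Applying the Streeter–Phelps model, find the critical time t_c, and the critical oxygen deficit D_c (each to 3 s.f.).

t_c ≈ 0.979 d; D_c ≈ 6.22 mg/L

With k_r/k_d = 5.118 and 1 − D₀(k_r−k_d)/(k_d L₀) = 0.6472,
t_c = ln(5.118 × 0.6472) / (1.52 − 0.297) = ln(3.312) / 1.223 = 1.198/1.223 = 0.9792 d.
L(t_c) = L₀ e^(−k_d t_c) = 42.6 × 0.7476 = 31.85 mg/L, and at the critical point k_r D_c = k_d L, so D_c = (0.297/1.52) × 31.85 = 6.223 mg/L.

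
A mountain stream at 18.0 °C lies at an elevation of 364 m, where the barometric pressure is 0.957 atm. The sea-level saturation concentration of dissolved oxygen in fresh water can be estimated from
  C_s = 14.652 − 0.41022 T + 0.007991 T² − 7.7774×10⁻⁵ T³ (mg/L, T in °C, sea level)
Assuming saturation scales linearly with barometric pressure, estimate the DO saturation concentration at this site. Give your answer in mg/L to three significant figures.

At sea level: C_s = 14.652 − 0.41022×18.0 + 0.007991×18.0² − 7.7774×10⁻⁵×18.0³ = 9.404 mg/L.
Pressure correction: C_s' = 9.404 × 0.957 = 8.999 mg/L.

C_s ≈ 9.00 mg/L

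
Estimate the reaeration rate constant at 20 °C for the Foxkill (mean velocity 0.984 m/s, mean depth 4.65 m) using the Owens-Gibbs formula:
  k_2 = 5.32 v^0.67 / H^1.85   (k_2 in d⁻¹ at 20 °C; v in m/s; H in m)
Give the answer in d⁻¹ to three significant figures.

k_2 = 5.32 × 0.984^0.67 / 4.65^1.85 = 5.32 × 0.9893 / 17.17 = 0.3065 d⁻¹.

k_2 ≈ 0.306 d⁻¹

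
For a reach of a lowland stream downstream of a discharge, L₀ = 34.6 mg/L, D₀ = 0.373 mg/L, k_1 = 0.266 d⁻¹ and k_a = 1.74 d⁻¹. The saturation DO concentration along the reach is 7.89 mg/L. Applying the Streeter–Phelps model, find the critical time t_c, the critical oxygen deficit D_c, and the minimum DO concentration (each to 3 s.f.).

t_c ≈ 1.23 d; D_c ≈ 3.81 mg/L; min DO ≈ 4.08 mg/L

With k_a/k_1 = 6.541 and 1 − D₀(k_a−k_1)/(k_1 L₀) = 0.9403,
t_c = ln(6.541 × 0.9403) / (1.74 − 0.266) = ln(6.151) / 1.474 = 1.817/1.474 = 1.232 d.
D_c = (k_1/k_a) L₀ e^(−k_1 t_c) = (0.266/1.74) × 34.6 × e^(−0.266×1.232) = 0.1529 × 34.6 × 0.7205 = 3.811 mg/L.
Minimum DO = C_s − D_c = 7.89 − 3.811 = 4.079 mg/L.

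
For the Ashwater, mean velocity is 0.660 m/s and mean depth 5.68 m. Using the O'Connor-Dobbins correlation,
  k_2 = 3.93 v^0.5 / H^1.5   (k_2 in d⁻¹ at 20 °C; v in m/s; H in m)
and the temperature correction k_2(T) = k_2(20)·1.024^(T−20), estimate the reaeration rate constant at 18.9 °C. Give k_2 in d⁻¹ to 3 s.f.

k_2 ≈ 0.230 d⁻¹

k_2(20) = 3.93 × 0.660^0.5 / 5.68^1.5 = 3.93 × 0.8124 / 13.54 = 0.2359 d⁻¹.
k_2(18.9) = 0.2359 × 1.024^(18.9−20) = 0.2359 × 0.9742 = 0.2298 d⁻¹.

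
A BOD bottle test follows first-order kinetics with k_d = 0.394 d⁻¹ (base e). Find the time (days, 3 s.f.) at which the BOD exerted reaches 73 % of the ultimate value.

y/L₀ = 1 − e^(−k_d t) = 0.73 ⇒ e^(−k_d t) = 0.270
t = −ln(0.270) / 0.394 = 1.309 / 0.394 = 3.323 d.

t ≈ 3.32 d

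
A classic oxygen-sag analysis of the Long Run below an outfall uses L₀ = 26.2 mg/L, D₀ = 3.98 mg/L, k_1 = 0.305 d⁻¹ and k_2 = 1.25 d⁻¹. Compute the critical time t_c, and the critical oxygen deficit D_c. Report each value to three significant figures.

At the critical point dD/dt = 0, so k_1 L₀ e^(−k_1 t) = k_2 D. Substituting D(t) from the Streeter–Phelps equation and solving for t gives
t_c = ln[(k_2/k_1)(1 − D₀(k_2−k_1)/(k_1 L₀))] / (k_2−k_1).
Here k_2−k_1 = 0.9450 d⁻¹ and 1 − D₀(k_2−k_1)/(k_1 L₀) = 1 − 3.98×0.9450/(0.305×26.2) = 0.5293, so
t_c = ln(4.098 × 0.5293) / 0.9450 = 0.7744 / 0.9450 = 0.8195 d.
D_c = (k_1/k_2) L₀ e^(−k_1 t_c) = (0.305/1.25) × 26.2 × e^(−0.305×0.8195) = 0.2440 × 26.2 × 0.7788 = 4.979 mg/L.

t_c ≈ 0.820 d; D_c ≈ 4.98 mg/L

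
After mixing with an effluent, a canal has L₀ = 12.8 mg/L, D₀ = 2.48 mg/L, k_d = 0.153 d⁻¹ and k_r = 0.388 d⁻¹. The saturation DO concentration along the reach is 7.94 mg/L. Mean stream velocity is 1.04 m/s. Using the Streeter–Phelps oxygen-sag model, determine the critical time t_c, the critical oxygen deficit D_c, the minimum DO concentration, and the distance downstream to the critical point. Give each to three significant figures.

t_c ≈ 2.46 d; D_c ≈ 3.47 mg/L; min DO ≈ 4.47 mg/L; x_c ≈ 221 km

t_c = [1/(k_r−k_d)] ln[(k_r/k_d)(1 − D₀(k_r−k_d)/(k_d L₀))]
= [1/(0.388−0.153)] ln[(0.388/0.153)(1 − 2.48×0.2350/(0.153×12.8))]
= (1/0.2350) ln[2.536 × 0.7024] = 4.255 × ln(1.781) = 4.255 × 0.5773 = 2.457 d.
L(t_c) = L₀ e^(−k_d t_c) = 12.8 × 0.6867 = 8.790 mg/L, and at the critical point k_r D_c = k_d L, so D_c = (0.153/0.388) × 8.790 = 3.466 mg/L.
Minimum DO = C_s − D_c = 7.94 − 3.466 = 4.474 mg/L.
x_c = v t_c = 1.04 m/s × 2.457 d × 86400 s/d = 220800 m ≈ 221 km.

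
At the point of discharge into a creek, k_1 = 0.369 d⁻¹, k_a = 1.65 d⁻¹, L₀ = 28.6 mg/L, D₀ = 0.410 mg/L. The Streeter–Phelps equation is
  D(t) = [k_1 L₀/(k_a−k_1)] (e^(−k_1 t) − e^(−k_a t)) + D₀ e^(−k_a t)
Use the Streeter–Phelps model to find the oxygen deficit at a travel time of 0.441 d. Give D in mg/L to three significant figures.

D ≈ 3.22 mg/L

k_1 L₀/(k_a−k_1) = 0.369×28.6/(1.65−0.369) = 10.55/1.281 = 8.238 mg/L.
e^(−k_1 t) = e^(−0.369×0.4410) = 0.8498; e^(−k_a t) = e^(−1.65×0.4410) = 0.4830.
D = 8.238 × (0.8498 − 0.4830) + 0.410 × 0.4830 = 3.022 + 0.1980 = 3.220 mg/L.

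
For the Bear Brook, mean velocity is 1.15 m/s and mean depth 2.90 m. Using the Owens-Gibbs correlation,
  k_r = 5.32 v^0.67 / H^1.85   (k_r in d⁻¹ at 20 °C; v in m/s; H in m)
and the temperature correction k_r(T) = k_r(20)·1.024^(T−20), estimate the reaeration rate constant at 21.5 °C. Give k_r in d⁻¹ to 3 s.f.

k_r ≈ 0.844 d⁻¹

k_r(20) = 5.32 × 1.15^0.67 / 2.90^1.85 = 5.32 × 1.098 / 7.169 = 0.8150 d⁻¹.
k_r(21.5) = 0.8150 × 1.024^(21.5−20) = 0.8150 × 1.036 = 0.8445 d⁻¹.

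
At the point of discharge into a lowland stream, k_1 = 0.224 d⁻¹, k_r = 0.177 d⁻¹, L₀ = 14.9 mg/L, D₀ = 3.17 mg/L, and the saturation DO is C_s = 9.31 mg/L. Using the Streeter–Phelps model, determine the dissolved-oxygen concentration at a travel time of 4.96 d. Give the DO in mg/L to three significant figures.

DO ≈ 1.85 mg/L

k_1 L₀/(k_r−k_1) = 0.224×14.9/(0.177−0.224) = 3.338/-0.04700 = -71.01 mg/L.
e^(−k_1 t) = e^(−0.224×4.960) = 0.3292; e^(−k_r t) = e^(−0.177×4.960) = 0.4156.
D = -71.01 × (0.3292 − 0.4156) + 3.17 × 0.4156 = 6.138 + 1.318 = 7.455 mg/L.
DO = C_s − D = 9.31 − 7.455 = 1.855 mg/L.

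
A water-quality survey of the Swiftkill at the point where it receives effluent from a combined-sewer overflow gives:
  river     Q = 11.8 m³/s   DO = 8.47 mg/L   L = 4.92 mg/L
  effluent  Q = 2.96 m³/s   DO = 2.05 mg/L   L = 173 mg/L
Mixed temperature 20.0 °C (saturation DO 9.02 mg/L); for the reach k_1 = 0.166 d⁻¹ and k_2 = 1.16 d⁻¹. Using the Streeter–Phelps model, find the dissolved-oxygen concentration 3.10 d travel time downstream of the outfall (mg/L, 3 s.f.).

DO ≈ 5.29 mg/L

Mixed DO = (11.8×8.47 + 2.96×2.05)/(11.8+2.96) = 106.0/14.76 = 7.183 mg/L.
Mixed L₀ = (11.8×4.92 + 2.96×173)/(14.76) = 570.1/14.76 = 38.63 mg/L.
Initial deficit D₀ = C_s − DO₀ = 9.02 − 7.183 = 1.837 mg/L.
D(3.10) = [0.166×38.63/(1.16−0.166)](e^(−0.166×3.10) − e^(−1.16×3.10)) + 1.837 e^(−1.16×3.10)
= 6.451 × (0.5977 − 0.02743) + 1.837 × 0.02743 = 3.729 mg/L.
DO = 9.02 − 3.729 = 5.291 mg/L.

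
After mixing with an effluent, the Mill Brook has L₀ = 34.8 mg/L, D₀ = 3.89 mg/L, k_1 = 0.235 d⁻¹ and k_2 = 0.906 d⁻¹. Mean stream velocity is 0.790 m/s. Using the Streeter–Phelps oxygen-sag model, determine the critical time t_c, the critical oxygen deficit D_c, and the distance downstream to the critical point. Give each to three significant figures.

With k_2/k_1 = 3.855 and 1 − D₀(k_2−k_1)/(k_1 L₀) = 0.6808,
t_c = ln(3.855 × 0.6808) / (0.906 − 0.235) = ln(2.625) / 0.6710 = 0.9650/0.6710 = 1.438 d.
L(t_c) = L₀ e^(−k_1 t_c) = 34.8 × 0.7132 = 24.82 mg/L, and at the critical point k_2 D_c = k_1 L, so D_c = (0.235/0.906) × 24.82 = 6.438 mg/L.
x_c = v t_c = 0.790 m/s × 1.438 d × 86400 s/d = 98160 m ≈ 98.2 km.

t_c ≈ 1.44 d; D_c ≈ 6.44 mg/L; x_c ≈ 98.2 km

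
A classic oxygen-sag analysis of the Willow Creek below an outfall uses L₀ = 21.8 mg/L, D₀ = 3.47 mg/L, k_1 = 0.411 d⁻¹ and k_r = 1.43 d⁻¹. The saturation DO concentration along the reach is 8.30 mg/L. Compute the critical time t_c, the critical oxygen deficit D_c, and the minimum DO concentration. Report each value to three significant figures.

At the critical point dD/dt = 0, so k_1 L₀ e^(−k_1 t) = k_r D. Substituting D(t) from the Streeter–Phelps equation and solving for t gives
t_c = ln[(k_r/k_1)(1 − D₀(k_r−k_1)/(k_1 L₀))] / (k_r−k_1).
Here k_r−k_1 = 1.019 d⁻¹ and 1 − D₀(k_r−k_1)/(k_1 L₀) = 1 − 3.47×1.019/(0.411×21.8) = 0.6054, so
t_c = ln(3.479 × 0.6054) / 1.019 = 0.7449 / 1.019 = 0.7310 d.
D_c = (k_1/k_r) L₀ e^(−k_1 t_c) = (0.411/1.43) × 21.8 × e^(−0.411×0.7310) = 0.2874 × 21.8 × 0.7405 = 4.640 mg/L.
Minimum DO = C_s − D_c = 8.30 − 4.640 = 3.660 mg/L.

t_c ≈ 0.731 d; D_c ≈ 4.64 mg/L; min DO ≈ 3.66 mg/L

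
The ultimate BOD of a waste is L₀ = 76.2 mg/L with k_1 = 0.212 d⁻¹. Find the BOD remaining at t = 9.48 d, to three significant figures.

L_t = L₀ e^(−k_1 t) = 76.2 × e^(−0.212×9.48) = 76.2 × 0.1340 = 10.21 mg/L.

L ≈ 10.2 mg/L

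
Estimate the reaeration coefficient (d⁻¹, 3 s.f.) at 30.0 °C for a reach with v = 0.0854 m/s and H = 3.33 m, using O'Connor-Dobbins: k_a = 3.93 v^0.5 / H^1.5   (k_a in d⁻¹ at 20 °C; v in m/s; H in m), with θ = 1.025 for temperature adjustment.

k_a ≈ 0.242 d⁻¹

k_a(20) = 3.93 × 0.0854^0.5 / 3.33^1.5 = 3.93 × 0.2922 / 6.077 = 0.1890 d⁻¹.
k_a(30.0) = 0.1890 × 1.025^(30.0−20) = 0.1890 × 1.280 = 0.2419 d⁻¹.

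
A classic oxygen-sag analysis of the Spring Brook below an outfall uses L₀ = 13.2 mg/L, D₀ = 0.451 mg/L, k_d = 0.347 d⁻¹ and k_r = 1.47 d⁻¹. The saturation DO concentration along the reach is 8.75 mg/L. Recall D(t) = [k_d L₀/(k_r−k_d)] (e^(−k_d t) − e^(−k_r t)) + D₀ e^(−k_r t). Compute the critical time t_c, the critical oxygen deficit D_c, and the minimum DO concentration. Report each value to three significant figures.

t_c ≈ 1.18 d; D_c ≈ 2.07 mg/L; min DO ≈ 6.68 mg/L

At the critical point dD/dt = 0, so k_d L₀ e^(−k_d t) = k_r D. Substituting D(t) from the Streeter–Phelps equation and solving for t gives
t_c = ln[(k_r/k_d)(1 − D₀(k_r−k_d)/(k_d L₀))] / (k_r−k_d).
Here k_r−k_d = 1.123 d⁻¹ and 1 − D₀(k_r−k_d)/(k_d L₀) = 1 − 0.451×1.123/(0.347×13.2) = 0.8894, so
t_c = ln(4.236 × 0.8894) / 1.123 = 1.327 / 1.123 = 1.181 d.
D_c = (k_d/k_r) L₀ e^(−k_d t_c) = (0.347/1.47) × 13.2 × e^(−0.347×1.181) = 0.2361 × 13.2 × 0.6637 = 2.068 mg/L.
Minimum DO = C_s − D_c = 8.75 − 2.068 = 6.682 mg/L.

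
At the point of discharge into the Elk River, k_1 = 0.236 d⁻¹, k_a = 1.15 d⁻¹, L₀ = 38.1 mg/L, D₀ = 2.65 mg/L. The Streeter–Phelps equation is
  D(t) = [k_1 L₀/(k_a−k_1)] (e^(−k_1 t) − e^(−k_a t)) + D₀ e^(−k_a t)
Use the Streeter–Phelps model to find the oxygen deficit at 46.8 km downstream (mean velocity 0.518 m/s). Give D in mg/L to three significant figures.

D ≈ 5.53 mg/L

Travel time t = x/v = 46.8 km / (0.518 m/s) = 46800 m / 0.518 m/s = 90350 s = 1.046 d.
k_1 L₀/(k_a−k_1) = 0.236×38.1/(1.15−0.236) = 8.992/0.9140 = 9.838 mg/L.
e^(−k_1 t) = e^(−0.236×1.046) = 0.7813; e^(−k_a t) = e^(−1.15×1.046) = 0.3004.
D = 9.838 × (0.7813 − 0.3004) + 2.65 × 0.3004 = 4.731 + 0.7961 = 5.527 mg/L.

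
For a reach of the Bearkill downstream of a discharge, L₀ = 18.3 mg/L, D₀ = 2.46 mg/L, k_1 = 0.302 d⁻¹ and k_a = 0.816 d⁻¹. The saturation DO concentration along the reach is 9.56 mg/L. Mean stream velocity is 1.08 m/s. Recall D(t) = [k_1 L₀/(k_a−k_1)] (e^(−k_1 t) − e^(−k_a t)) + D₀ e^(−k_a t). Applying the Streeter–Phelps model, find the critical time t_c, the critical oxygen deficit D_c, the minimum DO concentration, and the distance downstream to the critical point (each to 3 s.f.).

t_c ≈ 1.43 d; D_c ≈ 4.40 mg/L; min DO ≈ 5.16 mg/L; x_c ≈ 133 km

At the critical point dD/dt = 0, so k_1 L₀ e^(−k_1 t) = k_a D. Substituting D(t) from the Streeter–Phelps equation and solving for t gives
t_c = ln[(k_a/k_1)(1 − D₀(k_a−k_1)/(k_1 L₀))] / (k_a−k_1).
Here k_a−k_1 = 0.5140 d⁻¹ and 1 − D₀(k_a−k_1)/(k_1 L₀) = 1 − 2.46×0.5140/(0.302×18.3) = 0.7712, so
t_c = ln(2.702 × 0.7712) / 0.5140 = 0.7342 / 0.5140 = 1.428 d.
L(t_c) = L₀ e^(−k_1 t_c) = 18.3 × 0.6496 = 11.89 mg/L, and at the critical point k_a D_c = k_1 L, so D_c = (0.302/0.816) × 11.89 = 4.400 mg/L.
Minimum DO = C_s − D_c = 9.56 − 4.400 = 5.160 mg/L.
x_c = v t_c = 1.08 m/s × 1.428 d × 86400 s/d = 133300 m ≈ 133 km.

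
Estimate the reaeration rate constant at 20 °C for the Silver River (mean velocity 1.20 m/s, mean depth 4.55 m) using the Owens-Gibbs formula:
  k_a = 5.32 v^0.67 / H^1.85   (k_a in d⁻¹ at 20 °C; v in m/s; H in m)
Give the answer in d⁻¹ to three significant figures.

k_a = 5.32 × 1.20^0.67 / 4.55^1.85 = 5.32 × 1.130 / 16.49 = 0.3645 d⁻¹.

k_a ≈ 0.364 d⁻¹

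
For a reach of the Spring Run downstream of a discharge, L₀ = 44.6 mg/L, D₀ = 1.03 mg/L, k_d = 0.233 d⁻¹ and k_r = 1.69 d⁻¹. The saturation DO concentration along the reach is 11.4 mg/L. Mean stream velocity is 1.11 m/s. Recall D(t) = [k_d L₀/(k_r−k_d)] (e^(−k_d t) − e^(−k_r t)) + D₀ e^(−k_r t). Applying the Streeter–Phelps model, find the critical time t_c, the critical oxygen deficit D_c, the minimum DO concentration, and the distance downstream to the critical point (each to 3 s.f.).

t_c ≈ 1.25 d; D_c ≈ 4.59 mg/L; min DO ≈ 6.81 mg/L; x_c ≈ 120 km

At the critical point dD/dt = 0, so k_d L₀ e^(−k_d t) = k_r D. Substituting D(t) from the Streeter–Phelps equation and solving for t gives
t_c = ln[(k_r/k_d)(1 − D₀(k_r−k_d)/(k_d L₀))] / (k_r−k_d).
Here k_r−k_d = 1.457 d⁻¹ and 1 − D₀(k_r−k_d)/(k_d L₀) = 1 − 1.03×1.457/(0.233×44.6) = 0.8556, so
t_c = ln(7.253 × 0.8556) / 1.457 = 1.825 / 1.457 = 1.253 d.
D_c = (k_d/k_r) L₀ e^(−k_d t_c) = (0.233/1.69) × 44.6 × e^(−0.233×1.253) = 0.1379 × 44.6 × 0.7468 = 4.592 mg/L.
Minimum DO = C_s − D_c = 11.4 − 4.592 = 6.808 mg/L.
x_c = v t_c = 1.11 m/s × 1.253 d × 86400 s/d = 120200 m ≈ 120 km.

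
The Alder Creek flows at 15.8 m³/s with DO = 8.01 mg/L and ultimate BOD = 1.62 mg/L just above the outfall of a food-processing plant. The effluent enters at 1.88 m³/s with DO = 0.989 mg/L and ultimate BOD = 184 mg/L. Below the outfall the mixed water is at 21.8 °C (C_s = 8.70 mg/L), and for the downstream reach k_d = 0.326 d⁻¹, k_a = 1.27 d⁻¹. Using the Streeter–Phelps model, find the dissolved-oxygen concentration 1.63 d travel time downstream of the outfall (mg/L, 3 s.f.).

Mixed DO = (15.8×8.01 + 1.88×0.989)/(15.8+1.88) = 128.4/17.68 = 7.263 mg/L.
Mixed L₀ = (15.8×1.62 + 1.88×184)/(17.68) = 371.5/17.68 = 21.01 mg/L.
Initial deficit D₀ = C_s − DO₀ = 8.70 − 7.263 = 1.437 mg/L.
D(1.63) = [0.326×21.01/(1.27−0.326)](e^(−0.326×1.63) − e^(−1.27×1.63)) + 1.437 e^(−1.27×1.63)
= 7.257 × (0.5878 − 0.1262) + 1.437 × 0.1262 = 3.531 mg/L.
DO = 8.70 − 3.531 = 5.169 mg/L.

DO ≈ 5.17 mg/L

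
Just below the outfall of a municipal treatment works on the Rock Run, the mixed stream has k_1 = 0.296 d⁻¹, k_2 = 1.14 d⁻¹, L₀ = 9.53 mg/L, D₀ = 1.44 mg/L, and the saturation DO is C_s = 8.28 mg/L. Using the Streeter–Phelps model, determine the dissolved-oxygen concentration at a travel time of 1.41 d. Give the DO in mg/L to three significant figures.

k_1 L₀/(k_2−k_1) = 0.296×9.53/(1.14−0.296) = 2.821/0.8440 = 3.342 mg/L.
e^(−k_1 t) = e^(−0.296×1.410) = 0.6588; e^(−k_2 t) = e^(−1.14×1.410) = 0.2004.
D = 3.342 × (0.6588 − 0.2004) + 1.44 × 0.2004 = 1.532 + 0.2886 = 1.821 mg/L.
DO = C_s − D = 8.28 − 1.821 = 6.459 mg/L.

DO ≈ 6.46 mg/L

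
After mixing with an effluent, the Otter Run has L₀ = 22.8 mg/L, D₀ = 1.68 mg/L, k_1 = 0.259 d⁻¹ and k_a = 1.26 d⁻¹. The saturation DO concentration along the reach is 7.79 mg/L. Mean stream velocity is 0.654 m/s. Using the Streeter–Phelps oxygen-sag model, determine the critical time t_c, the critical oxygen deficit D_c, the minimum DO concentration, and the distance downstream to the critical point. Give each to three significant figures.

t_c ≈ 1.25 d; D_c ≈ 3.39 mg/L; min DO ≈ 4.40 mg/L; x_c ≈ 70.4 km

t_c = [1/(k_a−k_1)] ln[(k_a/k_1)(1 − D₀(k_a−k_1)/(k_1 L₀))]
= [1/(1.26−0.259)] ln[(1.26/0.259)(1 − 1.68×1.001/(0.259×22.8))]
= (1/1.001) ln[4.865 × 0.7152] = 0.9990 × ln(3.479) = 0.9990 × 1.247 = 1.246 d.
L(t_c) = L₀ e^(−k_1 t_c) = 22.8 × 0.7243 = 16.51 mg/L, and at the critical point k_a D_c = k_1 L, so D_c = (0.259/1.26) × 16.51 = 3.394 mg/L.
Minimum DO = C_s − D_c = 7.79 − 3.394 = 4.396 mg/L.
x_c = v t_c = 0.654 m/s × 1.246 d × 86400 s/d = 70390 m ≈ 70.4 km.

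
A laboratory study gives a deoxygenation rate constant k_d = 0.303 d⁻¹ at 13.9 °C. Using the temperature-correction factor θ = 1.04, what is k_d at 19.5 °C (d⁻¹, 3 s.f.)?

k_d ≈ 0.377 d⁻¹

k_d(T₂) = k_d(T₁) · θ^(T₂−T₁) = 0.303 × 1.04^(19.5−13.9)
= 0.303 × 1.04^5.60 = 0.303 × 1.246 = 0.3774 d⁻¹.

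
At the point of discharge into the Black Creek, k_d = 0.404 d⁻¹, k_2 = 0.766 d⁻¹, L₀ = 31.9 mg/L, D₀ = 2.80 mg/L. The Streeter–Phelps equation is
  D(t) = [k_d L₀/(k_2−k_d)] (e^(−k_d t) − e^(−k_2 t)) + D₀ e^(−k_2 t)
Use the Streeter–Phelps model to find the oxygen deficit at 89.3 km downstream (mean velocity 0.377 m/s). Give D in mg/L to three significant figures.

D ≈ 7.74 mg/L

Travel time t = x/v = 89.3 km / (0.377 m/s) = 89300 m / 0.377 m/s = 236900 s = 2.742 d.
k_d L₀/(k_2−k_d) = 0.404×31.9/(0.766−0.404) = 12.89/0.3620 = 35.60 mg/L.
e^(−k_d t) = e^(−0.404×2.742) = 0.3304; e^(−k_2 t) = e^(−0.766×2.742) = 0.1225.
D = 35.60 × (0.3304 − 0.1225) + 2.80 × 0.1225 = 7.402 + 0.3429 = 7.744 mg/L.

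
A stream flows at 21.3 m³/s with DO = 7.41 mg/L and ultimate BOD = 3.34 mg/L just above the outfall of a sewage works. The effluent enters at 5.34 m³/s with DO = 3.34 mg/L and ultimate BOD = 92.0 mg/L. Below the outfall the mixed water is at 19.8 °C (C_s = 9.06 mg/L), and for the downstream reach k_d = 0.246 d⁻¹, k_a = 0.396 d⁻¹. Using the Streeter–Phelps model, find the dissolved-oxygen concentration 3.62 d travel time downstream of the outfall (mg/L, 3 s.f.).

Mixed DO = (21.3×7.41 + 5.34×3.34)/(21.3+5.34) = 175.7/26.64 = 6.594 mg/L.
Mixed L₀ = (21.3×3.34 + 5.34×92.0)/(26.64) = 562.4/26.64 = 21.11 mg/L.
Initial deficit D₀ = C_s − DO₀ = 9.06 − 6.594 = 2.466 mg/L.
D(3.62) = [0.246×21.11/(0.396−0.246)](e^(−0.246×3.62) − e^(−0.396×3.62)) + 2.466 e^(−0.396×3.62)
= 34.62 × (0.4104 − 0.2385) + 2.466 × 0.2385 = 6.542 mg/L.
DO = 9.06 − 6.542 = 2.518 mg/L.

DO ≈ 2.52 mg/L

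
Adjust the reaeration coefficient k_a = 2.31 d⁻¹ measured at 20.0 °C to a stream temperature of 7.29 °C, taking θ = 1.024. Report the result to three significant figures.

k_a(T₂) = k_a(T₁) · θ^(T₂−T₁) = 2.31 × 1.024^(7.29−20.0)
= 2.31 × 1.024^-12.7 = 2.31 × 0.7398 = 1.709 d⁻¹.

k_a ≈ 1.71 d⁻¹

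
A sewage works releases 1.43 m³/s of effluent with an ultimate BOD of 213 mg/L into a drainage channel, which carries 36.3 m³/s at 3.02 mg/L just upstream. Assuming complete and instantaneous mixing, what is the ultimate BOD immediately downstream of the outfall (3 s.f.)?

11.0 mg/L

Flow-weighted mixing: C = (Q_r C_r + Q_w C_w)/(Q_r + Q_w)
= (36.3×3.02 + 1.43×213)/(36.3 + 1.43) = 414.2/37.73 = 10.98 mg/L.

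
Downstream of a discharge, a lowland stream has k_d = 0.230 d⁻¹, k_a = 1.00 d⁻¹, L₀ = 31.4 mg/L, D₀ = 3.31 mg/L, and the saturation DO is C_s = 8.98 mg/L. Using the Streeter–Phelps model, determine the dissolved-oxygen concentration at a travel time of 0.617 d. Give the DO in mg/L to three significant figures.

DO ≈ 4.12 mg/L

k_d L₀/(k_a−k_d) = 0.230×31.4/(1.00−0.230) = 7.222/0.7700 = 9.379 mg/L.
e^(−k_d t) = e^(−0.230×0.6170) = 0.8677; e^(−k_a t) = e^(−1.00×0.6170) = 0.5396.
D = 9.379 × (0.8677 − 0.5396) + 3.31 × 0.5396 = 3.078 + 1.786 = 4.864 mg/L.
DO = C_s − D = 8.98 − 4.864 = 4.116 mg/L.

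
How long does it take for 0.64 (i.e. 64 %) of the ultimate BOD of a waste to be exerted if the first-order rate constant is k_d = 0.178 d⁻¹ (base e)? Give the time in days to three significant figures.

t ≈ 5.74 d

y/L₀ = 1 − e^(−k_d t) = 0.64 ⇒ e^(−k_d t) = 0.360
t = −ln(0.360) / 0.178 = 1.022 / 0.178 = 5.740 d.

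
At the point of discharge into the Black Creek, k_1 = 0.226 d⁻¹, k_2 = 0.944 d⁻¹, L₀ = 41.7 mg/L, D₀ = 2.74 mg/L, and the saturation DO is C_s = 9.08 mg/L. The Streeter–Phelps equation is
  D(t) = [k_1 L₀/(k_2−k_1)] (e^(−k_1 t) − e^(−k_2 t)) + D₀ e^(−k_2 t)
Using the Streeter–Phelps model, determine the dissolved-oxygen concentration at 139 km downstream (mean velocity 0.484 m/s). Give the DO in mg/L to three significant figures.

DO ≈ 3.34 mg/L

Travel time t = x/v = 139 km / (0.484 m/s) = 139000 m / 0.484 m/s = 287200 s = 3.324 d.
k_1 L₀/(k_2−k_1) = 0.226×41.7/(0.944−0.226) = 9.424/0.7180 = 13.13 mg/L.
e^(−k_1 t) = e^(−0.226×3.324) = 0.4718; e^(−k_2 t) = e^(−0.944×3.324) = 0.04338.
D = 13.13 × (0.4718 − 0.04338) + 2.74 × 0.04338 = 5.623 + 0.1189 = 5.742 mg/L.
DO = C_s − D = 9.08 − 5.742 = 3.338 mg/L.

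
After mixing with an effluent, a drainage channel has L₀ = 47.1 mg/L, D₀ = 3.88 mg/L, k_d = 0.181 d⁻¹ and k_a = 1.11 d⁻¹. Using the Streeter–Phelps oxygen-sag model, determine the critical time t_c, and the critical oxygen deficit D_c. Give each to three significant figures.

t_c ≈ 1.36 d; D_c ≈ 6.00 mg/L

t_c = [1/(k_a−k_d)] ln[(k_a/k_d)(1 − D₀(k_a−k_d)/(k_d L₀))]
= [1/(1.11−0.181)] ln[(1.11/0.181)(1 − 3.88×0.9290/(0.181×47.1))]
= (1/0.9290) ln[6.133 × 0.5772] = 1.076 × ln(3.540) = 1.076 × 1.264 = 1.361 d.
D_c = (k_d/k_a) L₀ e^(−k_d t_c) = (0.181/1.11) × 47.1 × e^(−0.181×1.361) = 0.1631 × 47.1 × 0.7817 = 6.004 mg/L.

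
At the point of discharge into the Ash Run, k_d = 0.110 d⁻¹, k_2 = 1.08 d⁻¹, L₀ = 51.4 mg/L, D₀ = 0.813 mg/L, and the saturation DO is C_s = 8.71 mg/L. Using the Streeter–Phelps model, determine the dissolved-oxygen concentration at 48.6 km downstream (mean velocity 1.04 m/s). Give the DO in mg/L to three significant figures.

Travel time t = x/v = 48.6 km / (1.04 m/s) = 48600 m / 1.04 m/s = 46730 s = 0.5409 d.
k_d L₀/(k_2−k_d) = 0.110×51.4/(1.08−0.110) = 5.654/0.9700 = 5.829 mg/L.
e^(−k_d t) = e^(−0.110×0.5409) = 0.9422; e^(−k_2 t) = e^(−1.08×0.5409) = 0.5576.
D = 5.829 × (0.9422 − 0.5576) + 0.813 × 0.5576 = 2.242 + 0.4533 = 2.695 mg/L.
DO = C_s − D = 8.71 − 2.695 = 6.015 mg/L.

DO ≈ 6.01 mg/L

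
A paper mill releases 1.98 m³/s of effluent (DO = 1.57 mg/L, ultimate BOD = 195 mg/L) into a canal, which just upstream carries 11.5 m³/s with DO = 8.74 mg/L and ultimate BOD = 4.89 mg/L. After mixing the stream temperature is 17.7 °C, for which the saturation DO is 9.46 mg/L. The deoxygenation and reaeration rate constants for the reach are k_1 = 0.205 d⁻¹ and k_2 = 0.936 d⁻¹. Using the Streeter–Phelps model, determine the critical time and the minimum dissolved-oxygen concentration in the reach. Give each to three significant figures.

Mixed DO = (11.5×8.74 + 1.98×1.57)/(11.5+1.98) = 103.6/13.48 = 7.687 mg/L.
Mixed L₀ = (11.5×4.89 + 1.98×195)/(13.48) = 442.3/13.48 = 32.81 mg/L.
Initial deficit D₀ = C_s − DO₀ = 9.46 − 7.687 = 1.773 mg/L.
t_c = (1/0.7310) ln[(0.936/0.205)(1 − 1.773×0.7310/(0.205×32.81))] = 1.368 × ln(3.686) = 1.785 d.
D_c = (0.205/0.936) × 32.81 × e^(−0.205×1.785) = 0.2190 × 32.81 × 0.6936 = 4.985 mg/L.
Minimum DO = 9.46 − 4.985 = 4.475 mg/L.

t_c ≈ 1.78 d; minimum DO ≈ 4.48 mg/L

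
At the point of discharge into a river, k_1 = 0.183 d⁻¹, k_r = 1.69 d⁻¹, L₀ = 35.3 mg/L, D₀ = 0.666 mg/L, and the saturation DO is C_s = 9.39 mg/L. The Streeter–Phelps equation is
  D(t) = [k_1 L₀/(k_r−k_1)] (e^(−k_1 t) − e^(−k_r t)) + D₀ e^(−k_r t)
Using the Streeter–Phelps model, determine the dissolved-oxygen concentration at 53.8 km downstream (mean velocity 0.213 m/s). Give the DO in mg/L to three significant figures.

DO ≈ 6.91 mg/L

Travel time t = x/v = 53.8 km / (0.213 m/s) = 53800 m / 0.213 m/s = 252600 s = 2.923 d.
k_1 L₀/(k_r−k_1) = 0.183×35.3/(1.69−0.183) = 6.460/1.507 = 4.287 mg/L.
e^(−k_1 t) = e^(−0.183×2.923) = 0.5857; e^(−k_r t) = e^(−1.69×2.923) = 0.007151.
D = 4.287 × (0.5857 − 0.007151) + 0.666 × 0.007151 = 2.480 + 0.004762 = 2.485 mg/L.
DO = C_s − D = 9.39 − 2.485 = 6.905 mg/L.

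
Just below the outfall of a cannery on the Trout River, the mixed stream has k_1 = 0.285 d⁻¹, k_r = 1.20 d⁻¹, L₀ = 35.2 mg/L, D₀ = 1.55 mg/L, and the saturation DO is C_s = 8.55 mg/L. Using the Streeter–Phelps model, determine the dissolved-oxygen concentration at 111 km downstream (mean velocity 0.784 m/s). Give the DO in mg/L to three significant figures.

Travel time t = x/v = 111 km / (0.784 m/s) = 111000 m / 0.784 m/s = 141600 s = 1.639 d.
k_1 L₀/(k_r−k_1) = 0.285×35.2/(1.20−0.285) = 10.03/0.9150 = 10.96 mg/L.
e^(−k_1 t) = e^(−0.285×1.639) = 0.6269; e^(−k_r t) = e^(−1.20×1.639) = 0.1400.
D = 10.96 × (0.6269 − 0.1400) + 1.55 × 0.1400 = 5.338 + 0.2169 = 5.555 mg/L.
DO = C_s − D = 8.55 − 5.555 = 2.995 mg/L.

DO ≈ 2.99 mg/L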